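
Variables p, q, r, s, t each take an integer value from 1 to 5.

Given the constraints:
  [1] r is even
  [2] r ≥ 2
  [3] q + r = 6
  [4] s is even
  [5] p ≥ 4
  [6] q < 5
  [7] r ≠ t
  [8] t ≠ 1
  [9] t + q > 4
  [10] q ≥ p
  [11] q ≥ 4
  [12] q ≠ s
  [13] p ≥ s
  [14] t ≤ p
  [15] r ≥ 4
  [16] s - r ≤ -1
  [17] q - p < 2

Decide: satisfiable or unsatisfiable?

Unsatisfiable

From constraints 5 and 10: q ≥ p ≥ 4. From constraint 15: r ≥ 4. Hence q + r ≥ 8. But constraint 3 requires q + r = 6, and 6 < 8. Contradiction.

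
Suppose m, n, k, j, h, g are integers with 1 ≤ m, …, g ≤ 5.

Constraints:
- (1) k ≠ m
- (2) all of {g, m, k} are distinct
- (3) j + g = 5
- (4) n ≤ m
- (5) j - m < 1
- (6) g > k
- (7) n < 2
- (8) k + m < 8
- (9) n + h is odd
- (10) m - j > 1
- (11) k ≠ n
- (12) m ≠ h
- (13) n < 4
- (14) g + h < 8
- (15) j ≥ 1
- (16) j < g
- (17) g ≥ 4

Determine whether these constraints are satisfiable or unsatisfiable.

Try m = 3, n = 1, k = 2, j = 1, h = 2, g = 4.
Check constraint 3: j + g = 5; constraint 5: j - m = -2; constraint 8: k + m = 5. The remaining constraints are straightforward to verify.

Satisfiable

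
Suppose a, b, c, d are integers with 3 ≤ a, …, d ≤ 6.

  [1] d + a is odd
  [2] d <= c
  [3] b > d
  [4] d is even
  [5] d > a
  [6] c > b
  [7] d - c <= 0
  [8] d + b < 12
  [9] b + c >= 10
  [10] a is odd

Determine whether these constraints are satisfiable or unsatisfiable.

Try a = 3, b = 5, c = 6, d = 4.
Check constraint 7: d - c = -2; constraint 8: d + b = 9. The remaining constraints are straightforward to verify.

Satisfiable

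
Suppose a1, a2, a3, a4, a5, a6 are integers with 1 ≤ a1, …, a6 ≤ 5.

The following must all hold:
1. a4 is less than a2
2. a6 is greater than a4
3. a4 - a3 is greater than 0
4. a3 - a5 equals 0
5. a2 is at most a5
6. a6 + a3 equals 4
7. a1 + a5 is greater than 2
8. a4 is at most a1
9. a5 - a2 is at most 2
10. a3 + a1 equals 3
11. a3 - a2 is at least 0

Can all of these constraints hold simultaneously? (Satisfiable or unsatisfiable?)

Unsatisfiable

Constraints 1, 3, and 11 give a2 ≤ a3, a3 < a4, a4 < a2. Chaining: a2 ≤ a3 < a4 < a2, which forces a2 < a2 — impossible.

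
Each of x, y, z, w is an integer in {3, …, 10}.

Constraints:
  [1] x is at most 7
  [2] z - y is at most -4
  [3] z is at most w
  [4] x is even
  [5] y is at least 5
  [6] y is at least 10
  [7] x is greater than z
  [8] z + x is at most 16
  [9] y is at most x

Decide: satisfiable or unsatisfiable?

Unsatisfiable

From constraint 6: y ≥ 10. From constraints 1 and 9: y ≤ x and x ≤ 7, so y ≤ 7. But 7 < 10, so no value of y works.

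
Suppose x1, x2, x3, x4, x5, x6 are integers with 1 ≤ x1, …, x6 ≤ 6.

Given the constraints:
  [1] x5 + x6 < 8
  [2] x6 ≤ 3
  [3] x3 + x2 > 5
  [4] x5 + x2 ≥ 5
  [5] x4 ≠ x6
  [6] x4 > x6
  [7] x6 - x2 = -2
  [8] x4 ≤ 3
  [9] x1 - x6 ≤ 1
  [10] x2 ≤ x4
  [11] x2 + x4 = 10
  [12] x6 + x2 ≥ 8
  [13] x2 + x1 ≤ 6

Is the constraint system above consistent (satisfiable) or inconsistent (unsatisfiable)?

From constraint 2: x6 ≤ 3. From constraints 8 and 10: x2 ≤ x4 ≤ 3. Hence x6 + x2 ≤ 6. But constraint 12 requires x6 + x2 ≥ 8, and 8 > 6. Contradiction.

Unsatisfiable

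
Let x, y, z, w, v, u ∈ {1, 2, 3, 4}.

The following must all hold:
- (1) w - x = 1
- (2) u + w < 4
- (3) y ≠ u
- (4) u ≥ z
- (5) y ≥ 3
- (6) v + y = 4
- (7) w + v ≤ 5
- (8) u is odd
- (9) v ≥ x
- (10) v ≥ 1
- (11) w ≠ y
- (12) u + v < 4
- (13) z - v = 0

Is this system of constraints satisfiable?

Take x = 1, y = 3, z = 1, w = 2, v = 1, u = 1. Then constraint 1: w - x = 1; constraint 2: u + w = 3, and every other listed constraint is also met.

Satisfiable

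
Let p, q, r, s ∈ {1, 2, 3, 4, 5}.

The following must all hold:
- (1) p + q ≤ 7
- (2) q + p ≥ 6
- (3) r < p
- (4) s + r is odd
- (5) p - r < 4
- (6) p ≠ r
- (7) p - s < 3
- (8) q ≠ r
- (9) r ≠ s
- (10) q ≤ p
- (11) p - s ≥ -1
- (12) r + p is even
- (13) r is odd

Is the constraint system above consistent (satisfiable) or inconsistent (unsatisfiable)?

Try p = 5, q = 1, r = 3, s = 4.
Check constraint 1: p + q = 6; constraint 2: q + p = 6. The remaining constraints are straightforward to verify.

Satisfiable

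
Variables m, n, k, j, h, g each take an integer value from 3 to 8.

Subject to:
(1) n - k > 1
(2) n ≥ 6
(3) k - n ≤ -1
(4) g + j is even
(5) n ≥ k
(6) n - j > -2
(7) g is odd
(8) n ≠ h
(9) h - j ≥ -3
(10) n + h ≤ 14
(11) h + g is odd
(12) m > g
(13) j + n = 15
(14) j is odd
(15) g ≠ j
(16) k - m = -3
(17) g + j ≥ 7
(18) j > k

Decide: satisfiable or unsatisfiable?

Setting (m, n, k, j, h, g) = (7, 8, 4, 7, 6, 3) satisfies everything: constraint 1: n - k = 4; constraint 3: k - n = -4; constraint 6: n - j = 1, and the others follow.

Satisfiable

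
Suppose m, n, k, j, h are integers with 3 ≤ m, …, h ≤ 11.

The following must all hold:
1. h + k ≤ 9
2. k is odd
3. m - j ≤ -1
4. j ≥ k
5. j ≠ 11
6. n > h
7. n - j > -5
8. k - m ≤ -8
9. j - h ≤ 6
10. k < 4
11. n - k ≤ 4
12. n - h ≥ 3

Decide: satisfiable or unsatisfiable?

Unsatisfiable

Constraints 3, 8, 9, 11, and 12 give k − n ≥ -4, n − h ≥ 3, h − j ≥ -6, j − m ≥ 1, m − k ≥ 8.
Adding all 5 inequalities: the left sides telescope to 0, and the right sides sum to (-4) + 3 + (-6) + 1 + 8 = 2. So 0 ≥ 2, which is false.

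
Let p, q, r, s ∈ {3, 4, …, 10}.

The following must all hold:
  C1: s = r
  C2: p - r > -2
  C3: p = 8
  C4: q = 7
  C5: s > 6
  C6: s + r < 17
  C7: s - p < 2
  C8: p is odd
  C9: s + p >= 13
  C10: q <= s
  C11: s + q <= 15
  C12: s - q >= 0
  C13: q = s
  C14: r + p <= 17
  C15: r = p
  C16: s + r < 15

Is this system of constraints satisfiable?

Unsatisfiable

Constraint 4 fixes q = 7 and constraint 3 fixes p = 8. Constraints 1, 13, and 15 give q = s = r = p, so q = p. But 7 ≠ 8 — contradiction.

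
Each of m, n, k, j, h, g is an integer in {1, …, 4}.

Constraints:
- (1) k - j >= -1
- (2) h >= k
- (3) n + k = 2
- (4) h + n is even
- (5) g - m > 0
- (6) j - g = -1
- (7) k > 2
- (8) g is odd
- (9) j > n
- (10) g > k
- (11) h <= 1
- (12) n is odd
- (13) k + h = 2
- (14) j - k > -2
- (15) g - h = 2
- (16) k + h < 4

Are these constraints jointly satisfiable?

Unsatisfiable

From constraint 7: k ≥ 3. From constraints 2 and 11: k ≤ h and h ≤ 1, so k ≤ 1. But 1 < 3, so no value of k works.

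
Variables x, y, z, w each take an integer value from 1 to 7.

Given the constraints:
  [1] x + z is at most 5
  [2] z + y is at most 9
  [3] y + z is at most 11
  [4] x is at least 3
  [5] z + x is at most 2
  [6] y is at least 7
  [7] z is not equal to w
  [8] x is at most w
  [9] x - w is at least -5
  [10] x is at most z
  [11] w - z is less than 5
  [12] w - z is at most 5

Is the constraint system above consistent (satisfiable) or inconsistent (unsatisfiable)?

From constraints 4 and 10: z ≥ x ≥ 3. From constraint 6: y ≥ 7. Hence z + y ≥ 10. But constraint 2 requires z + y ≤ 9, and 9 < 10. Contradiction.

Unsatisfiable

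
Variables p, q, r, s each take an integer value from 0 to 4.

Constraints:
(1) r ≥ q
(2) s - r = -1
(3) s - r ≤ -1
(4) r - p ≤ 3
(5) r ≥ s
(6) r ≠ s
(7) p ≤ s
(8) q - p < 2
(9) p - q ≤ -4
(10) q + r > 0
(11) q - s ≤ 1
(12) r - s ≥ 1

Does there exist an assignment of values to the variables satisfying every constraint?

Constraints 4, 9, 11, and 12 give p − r ≥ -3, r − s ≥ 1, s − q ≥ -1, q − p ≥ 4.
Adding all 4 inequalities: the left sides telescope to 0, and the right sides sum to (-3) + 1 + (-1) + 4 = 1. So 0 ≥ 1, which is false.

Unsatisfiable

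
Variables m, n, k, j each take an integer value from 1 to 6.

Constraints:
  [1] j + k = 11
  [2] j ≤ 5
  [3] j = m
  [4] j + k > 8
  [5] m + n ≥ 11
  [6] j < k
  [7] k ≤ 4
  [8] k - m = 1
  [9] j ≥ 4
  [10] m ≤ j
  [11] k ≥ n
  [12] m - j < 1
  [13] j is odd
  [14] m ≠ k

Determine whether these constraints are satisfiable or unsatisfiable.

From constraints 2 and 10: m ≤ j ≤ 5. From constraints 7 and 11: n ≤ k ≤ 4. Hence m + n ≤ 9. But constraint 5 requires m + n ≥ 11, and 11 > 9. Contradiction.

Unsatisfiable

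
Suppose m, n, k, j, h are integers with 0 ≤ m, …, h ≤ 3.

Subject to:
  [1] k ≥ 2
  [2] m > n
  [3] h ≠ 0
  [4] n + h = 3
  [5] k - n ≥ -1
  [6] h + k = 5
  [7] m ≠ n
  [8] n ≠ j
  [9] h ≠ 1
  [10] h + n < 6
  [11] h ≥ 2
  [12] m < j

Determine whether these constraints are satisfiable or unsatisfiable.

Satisfiable

Try m = 1, n = 0, k = 2, j = 2, h = 3.
Check constraint 4: n + h = 3; constraint 5: k - n = 2; constraint 6: h + k = 5. The remaining constraints are straightforward to verify.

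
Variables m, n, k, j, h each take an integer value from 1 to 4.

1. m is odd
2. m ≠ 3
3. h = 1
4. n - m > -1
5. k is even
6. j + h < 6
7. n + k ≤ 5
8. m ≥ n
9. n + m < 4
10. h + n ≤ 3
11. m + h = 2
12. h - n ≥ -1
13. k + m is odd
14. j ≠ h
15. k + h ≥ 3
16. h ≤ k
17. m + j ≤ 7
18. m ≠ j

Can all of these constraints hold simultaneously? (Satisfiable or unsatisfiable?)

Satisfiable

Setting (m, n, k, j, h) = (1, 1, 4, 4, 1) satisfies everything: constraint 4: n - m = 0; constraint 6: j + h = 5; constraint 7: n + k = 5, and the others follow.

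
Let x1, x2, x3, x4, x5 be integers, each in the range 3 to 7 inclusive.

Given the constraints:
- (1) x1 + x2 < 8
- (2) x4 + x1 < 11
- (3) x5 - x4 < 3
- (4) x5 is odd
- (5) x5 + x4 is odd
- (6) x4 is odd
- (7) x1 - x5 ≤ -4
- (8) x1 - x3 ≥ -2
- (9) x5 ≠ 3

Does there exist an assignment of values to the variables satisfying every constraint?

Constraint 4 makes x5 odd and constraint 6 makes x4 odd, so x5 + x4 must be even. Constraint 5 says x5 + x4 is odd — contradiction.

Unsatisfiable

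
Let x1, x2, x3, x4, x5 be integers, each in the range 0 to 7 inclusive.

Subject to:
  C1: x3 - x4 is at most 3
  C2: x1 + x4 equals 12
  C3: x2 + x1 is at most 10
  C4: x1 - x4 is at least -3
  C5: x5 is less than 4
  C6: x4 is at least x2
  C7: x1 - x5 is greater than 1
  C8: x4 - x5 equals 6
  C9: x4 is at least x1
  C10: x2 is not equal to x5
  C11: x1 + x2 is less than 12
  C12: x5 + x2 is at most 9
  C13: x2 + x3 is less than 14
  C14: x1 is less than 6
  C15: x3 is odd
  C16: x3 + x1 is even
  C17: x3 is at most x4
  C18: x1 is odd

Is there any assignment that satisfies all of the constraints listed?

The assignment x1 = 5, x2 = 5, x3 = 7, x4 = 7, x5 = 1 works:
  constraint 1 holds since x3 - x4 = 0.
  constraint 2 holds since x1 + x4 = 12.
The rest check out directly.

Satisfiable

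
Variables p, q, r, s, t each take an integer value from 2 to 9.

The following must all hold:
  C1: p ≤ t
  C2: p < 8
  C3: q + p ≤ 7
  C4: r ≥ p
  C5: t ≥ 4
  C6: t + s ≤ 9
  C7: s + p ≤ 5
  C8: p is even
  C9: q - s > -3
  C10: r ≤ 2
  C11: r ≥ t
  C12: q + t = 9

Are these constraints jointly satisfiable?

From constraint 5: t ≥ 4. From constraints 10 and 11: t ≤ r and r ≤ 2, so t ≤ 2. But 2 < 4, so no value of t works.

Unsatisfiable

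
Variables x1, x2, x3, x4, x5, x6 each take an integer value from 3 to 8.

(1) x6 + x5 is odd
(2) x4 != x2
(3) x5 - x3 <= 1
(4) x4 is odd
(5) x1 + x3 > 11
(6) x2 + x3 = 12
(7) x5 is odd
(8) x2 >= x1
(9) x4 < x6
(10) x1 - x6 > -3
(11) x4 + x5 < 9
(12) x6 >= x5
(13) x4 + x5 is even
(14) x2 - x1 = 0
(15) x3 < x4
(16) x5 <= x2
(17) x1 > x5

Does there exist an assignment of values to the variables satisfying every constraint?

The assignment x1 = 8, x2 = 8, x3 = 4, x4 = 5, x5 = 3, x6 = 8 works:
  constraint 3 holds since x5 - x3 = -1.
  constraint 5 holds since x1 + x3 = 12.
  constraint 6 holds since x2 + x3 = 12.
The rest check out directly.

Satisfiable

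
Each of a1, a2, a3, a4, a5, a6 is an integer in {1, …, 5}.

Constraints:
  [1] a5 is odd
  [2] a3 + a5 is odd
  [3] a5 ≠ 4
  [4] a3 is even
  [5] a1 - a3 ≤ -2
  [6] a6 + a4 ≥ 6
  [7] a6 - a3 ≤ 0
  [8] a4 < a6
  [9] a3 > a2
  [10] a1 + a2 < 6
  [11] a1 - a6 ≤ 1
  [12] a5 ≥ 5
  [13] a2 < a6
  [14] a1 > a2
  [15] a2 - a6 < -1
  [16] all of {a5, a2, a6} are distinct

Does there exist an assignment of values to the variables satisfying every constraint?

Setting (a1, a2, a3, a4, a5, a6) = (2, 1, 4, 2, 5, 4) satisfies everything: constraint 5: a1 - a3 = -2; constraint 6: a6 + a4 = 6, and the others follow.

Satisfiable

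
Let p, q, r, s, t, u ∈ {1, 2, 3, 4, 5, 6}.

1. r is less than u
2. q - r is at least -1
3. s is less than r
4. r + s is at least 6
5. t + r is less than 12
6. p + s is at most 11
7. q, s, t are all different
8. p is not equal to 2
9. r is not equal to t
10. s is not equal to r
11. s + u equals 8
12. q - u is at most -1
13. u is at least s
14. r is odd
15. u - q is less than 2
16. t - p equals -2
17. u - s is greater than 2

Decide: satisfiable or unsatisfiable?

Satisfiable

One satisfying assignment is p = 6, q = 5, r = 5, s = 2, t = 4, u = 6.
For the less obvious constraints — constraint 2: q - r = 0; constraint 4: r + s = 7; constraint 5: t + r = 9 — and the others hold by inspection.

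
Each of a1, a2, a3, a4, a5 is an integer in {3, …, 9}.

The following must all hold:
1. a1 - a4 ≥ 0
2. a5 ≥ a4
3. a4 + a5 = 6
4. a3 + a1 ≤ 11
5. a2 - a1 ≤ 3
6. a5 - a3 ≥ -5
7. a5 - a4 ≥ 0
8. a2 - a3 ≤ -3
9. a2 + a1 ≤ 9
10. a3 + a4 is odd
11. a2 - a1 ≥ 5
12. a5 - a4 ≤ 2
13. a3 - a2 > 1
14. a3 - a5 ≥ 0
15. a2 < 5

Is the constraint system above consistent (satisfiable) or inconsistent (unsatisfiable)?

Unsatisfiable

Constraints 1, 6, 8, 11, and 12 give a2 − a1 ≥ 5, a1 − a4 ≥ 0, a4 − a5 ≥ -2, a5 − a3 ≥ -5, a3 − a2 ≥ 3.
Adding all 5 inequalities: the left sides telescope to 0, and the right sides sum to 5 + 0 + (-2) + (-5) + 3 = 1. So 0 ≥ 1, which is false.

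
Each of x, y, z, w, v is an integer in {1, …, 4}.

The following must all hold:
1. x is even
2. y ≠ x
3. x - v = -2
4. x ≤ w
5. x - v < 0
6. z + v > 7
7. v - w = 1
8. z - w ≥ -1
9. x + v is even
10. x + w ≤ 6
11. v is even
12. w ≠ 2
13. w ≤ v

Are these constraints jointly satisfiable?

Satisfiable

One satisfying assignment is x = 2, y = 4, z = 4, w = 3, v = 4.
For the less obvious constraints — constraint 3: x - v = -2; constraint 5: x - v = -2 — and the others hold by inspection.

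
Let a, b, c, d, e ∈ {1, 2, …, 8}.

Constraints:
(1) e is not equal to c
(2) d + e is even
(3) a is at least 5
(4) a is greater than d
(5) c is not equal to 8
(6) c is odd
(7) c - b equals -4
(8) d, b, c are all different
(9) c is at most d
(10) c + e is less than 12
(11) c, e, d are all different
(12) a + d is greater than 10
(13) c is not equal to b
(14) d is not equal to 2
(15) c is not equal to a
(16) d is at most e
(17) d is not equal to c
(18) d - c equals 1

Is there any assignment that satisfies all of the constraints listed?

Setting (a, b, c, d, e) = (8, 7, 3, 4, 6) satisfies everything: constraint 7: c - b = -4; constraint 10: c + e = 9; constraint 12: a + d = 12, and the others follow.

Satisfiable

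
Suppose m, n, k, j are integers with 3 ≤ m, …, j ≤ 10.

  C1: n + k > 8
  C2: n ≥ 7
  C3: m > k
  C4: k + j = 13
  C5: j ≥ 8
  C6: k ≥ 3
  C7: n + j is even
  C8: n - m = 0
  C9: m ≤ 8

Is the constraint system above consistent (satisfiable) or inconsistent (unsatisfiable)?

Satisfiable

The assignment m = 7, n = 7, k = 4, j = 9 works:
  constraint 1 holds since n + k = 11.
  constraint 4 holds since k + j = 13.
The rest check out directly.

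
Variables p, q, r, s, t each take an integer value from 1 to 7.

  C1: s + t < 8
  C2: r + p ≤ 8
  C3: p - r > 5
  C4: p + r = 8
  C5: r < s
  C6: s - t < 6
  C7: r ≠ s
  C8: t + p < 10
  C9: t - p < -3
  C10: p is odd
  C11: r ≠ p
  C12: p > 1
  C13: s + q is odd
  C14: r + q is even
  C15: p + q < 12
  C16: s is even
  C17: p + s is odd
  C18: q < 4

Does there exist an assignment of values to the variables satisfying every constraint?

Setting (p, q, r, s, t) = (7, 3, 1, 6, 1) satisfies everything: constraint 1: s + t = 7; constraint 2: r + p = 8, and the others follow.

Satisfiable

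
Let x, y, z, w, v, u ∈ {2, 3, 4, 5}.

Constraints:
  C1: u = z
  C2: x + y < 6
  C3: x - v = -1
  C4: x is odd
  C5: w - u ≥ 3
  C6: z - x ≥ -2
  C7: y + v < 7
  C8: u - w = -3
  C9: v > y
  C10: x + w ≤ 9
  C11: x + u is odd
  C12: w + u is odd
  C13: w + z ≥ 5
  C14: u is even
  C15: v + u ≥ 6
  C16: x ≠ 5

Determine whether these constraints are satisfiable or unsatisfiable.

Take x = 3, y = 2, z = 2, w = 5, v = 4, u = 2. Then constraint 2: x + y = 5; constraint 3: x - v = -1; constraint 5: w - u = 3, and every other listed constraint is also met.

Satisfiable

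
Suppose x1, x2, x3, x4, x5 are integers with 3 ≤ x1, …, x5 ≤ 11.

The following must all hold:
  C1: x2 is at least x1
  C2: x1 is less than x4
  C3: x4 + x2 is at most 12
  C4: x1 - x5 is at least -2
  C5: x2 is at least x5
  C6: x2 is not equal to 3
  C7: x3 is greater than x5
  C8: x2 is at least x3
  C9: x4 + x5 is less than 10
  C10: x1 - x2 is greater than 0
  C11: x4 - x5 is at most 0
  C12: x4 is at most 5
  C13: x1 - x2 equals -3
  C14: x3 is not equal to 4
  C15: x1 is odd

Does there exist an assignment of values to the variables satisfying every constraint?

Unsatisfiable

Constraints 2, 7, 8, 10, and 11 give x1 < x4, x4 ≤ x5, x5 < x3, x3 ≤ x2, x2 < x1. Chaining: x1 < x4 ≤ x5 < x3 ≤ x2 < x1, which forces x1 < x1 — impossible.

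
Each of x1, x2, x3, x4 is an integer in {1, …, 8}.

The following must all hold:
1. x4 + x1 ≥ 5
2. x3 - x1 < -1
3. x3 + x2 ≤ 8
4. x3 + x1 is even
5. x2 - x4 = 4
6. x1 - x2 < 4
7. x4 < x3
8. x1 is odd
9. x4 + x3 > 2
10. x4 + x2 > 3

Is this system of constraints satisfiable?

Setting (x1, x2, x3, x4) = (7, 5, 3, 1) satisfies everything: constraint 1: x4 + x1 = 8; constraint 2: x3 - x1 = -4; constraint 3: x3 + x2 = 8, and the others follow.

Satisfiable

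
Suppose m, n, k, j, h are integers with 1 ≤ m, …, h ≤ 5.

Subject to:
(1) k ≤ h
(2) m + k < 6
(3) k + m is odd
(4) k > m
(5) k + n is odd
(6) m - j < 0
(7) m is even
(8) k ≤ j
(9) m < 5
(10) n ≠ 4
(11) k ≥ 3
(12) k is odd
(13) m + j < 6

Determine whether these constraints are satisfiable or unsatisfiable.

Satisfiable

The assignment m = 2, n = 2, k = 3, j = 3, h = 3 works:
  constraint 2 holds since m + k = 5.
  constraint 6 holds since m - j = -1.
  constraint 13 holds since m + j = 5.
The rest check out directly.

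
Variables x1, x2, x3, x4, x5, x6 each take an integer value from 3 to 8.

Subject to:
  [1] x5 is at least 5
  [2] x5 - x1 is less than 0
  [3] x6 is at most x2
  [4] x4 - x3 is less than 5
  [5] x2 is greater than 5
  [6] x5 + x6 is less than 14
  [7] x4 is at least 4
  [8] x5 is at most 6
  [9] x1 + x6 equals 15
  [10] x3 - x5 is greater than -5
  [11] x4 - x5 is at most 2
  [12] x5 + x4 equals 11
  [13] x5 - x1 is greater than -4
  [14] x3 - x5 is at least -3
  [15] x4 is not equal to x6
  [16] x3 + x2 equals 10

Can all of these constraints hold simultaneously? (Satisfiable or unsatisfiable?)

Satisfiable

One satisfying assignment is x1 = 8, x2 = 7, x3 = 3, x4 = 5, x5 = 6, x6 = 7.
For the less obvious constraints — constraint 2: x5 - x1 = -2; constraint 4: x4 - x3 = 2; constraint 6: x5 + x6 = 13 — and the others hold by inspection.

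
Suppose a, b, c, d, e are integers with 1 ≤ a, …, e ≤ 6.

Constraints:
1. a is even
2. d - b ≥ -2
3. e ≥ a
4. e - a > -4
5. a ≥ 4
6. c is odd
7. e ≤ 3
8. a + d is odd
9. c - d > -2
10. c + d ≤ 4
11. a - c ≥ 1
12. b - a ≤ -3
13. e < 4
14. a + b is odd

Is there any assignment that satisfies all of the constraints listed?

From constraints 3 and 5: e ≥ a and a ≥ 4, so e ≥ 4. From constraint 7: e ≤ 3. But 3 < 4, so no value of e works.

Unsatisfiable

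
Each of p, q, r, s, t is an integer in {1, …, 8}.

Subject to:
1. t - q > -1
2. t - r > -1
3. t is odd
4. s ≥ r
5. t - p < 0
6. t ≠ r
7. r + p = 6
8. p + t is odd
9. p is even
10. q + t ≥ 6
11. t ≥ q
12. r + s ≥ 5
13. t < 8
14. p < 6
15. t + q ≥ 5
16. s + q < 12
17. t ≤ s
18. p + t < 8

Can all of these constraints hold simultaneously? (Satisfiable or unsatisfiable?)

Satisfiable

Try p = 4, q = 3, r = 2, s = 6, t = 3.
Check constraint 1: t - q = 0; constraint 2: t - r = 1. The remaining constraints are straightforward to verify.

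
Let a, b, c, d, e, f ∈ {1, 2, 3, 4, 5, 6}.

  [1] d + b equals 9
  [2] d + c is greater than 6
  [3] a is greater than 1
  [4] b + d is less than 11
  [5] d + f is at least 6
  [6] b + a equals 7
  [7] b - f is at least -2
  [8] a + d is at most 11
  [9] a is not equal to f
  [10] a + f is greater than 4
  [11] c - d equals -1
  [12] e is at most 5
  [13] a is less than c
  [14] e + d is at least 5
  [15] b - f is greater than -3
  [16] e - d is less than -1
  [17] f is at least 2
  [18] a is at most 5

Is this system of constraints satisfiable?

Setting (a, b, c, d, e, f) = (3, 4, 4, 5, 2, 4) satisfies everything: constraint 1: d + b = 9; constraint 2: d + c = 9; constraint 4: b + d = 9, and the others follow.

Satisfiable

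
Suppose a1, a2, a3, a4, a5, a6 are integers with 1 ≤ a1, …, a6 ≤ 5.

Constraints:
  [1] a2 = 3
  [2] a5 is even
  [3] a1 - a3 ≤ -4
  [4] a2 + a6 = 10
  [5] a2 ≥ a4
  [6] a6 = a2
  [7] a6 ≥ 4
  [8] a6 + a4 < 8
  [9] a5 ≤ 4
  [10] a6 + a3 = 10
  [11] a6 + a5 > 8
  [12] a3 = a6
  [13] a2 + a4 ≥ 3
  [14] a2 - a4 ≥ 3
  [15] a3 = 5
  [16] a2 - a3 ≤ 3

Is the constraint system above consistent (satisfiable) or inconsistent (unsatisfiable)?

Constraint 15 fixes a3 = 5 and constraint 1 fixes a2 = 3. Constraints 6 and 12 give a3 = a6 = a2, so a3 = a2. But 5 ≠ 3 — contradiction.

Unsatisfiable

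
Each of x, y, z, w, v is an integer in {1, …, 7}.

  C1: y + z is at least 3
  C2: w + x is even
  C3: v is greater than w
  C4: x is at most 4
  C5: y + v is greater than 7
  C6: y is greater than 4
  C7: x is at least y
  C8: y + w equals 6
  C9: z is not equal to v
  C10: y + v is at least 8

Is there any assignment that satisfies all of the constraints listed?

From constraint 6: y ≥ 5. From constraints 4 and 7: y ≤ x and x ≤ 4, so y ≤ 4. But 4 < 5, so no value of y works.

Unsatisfiable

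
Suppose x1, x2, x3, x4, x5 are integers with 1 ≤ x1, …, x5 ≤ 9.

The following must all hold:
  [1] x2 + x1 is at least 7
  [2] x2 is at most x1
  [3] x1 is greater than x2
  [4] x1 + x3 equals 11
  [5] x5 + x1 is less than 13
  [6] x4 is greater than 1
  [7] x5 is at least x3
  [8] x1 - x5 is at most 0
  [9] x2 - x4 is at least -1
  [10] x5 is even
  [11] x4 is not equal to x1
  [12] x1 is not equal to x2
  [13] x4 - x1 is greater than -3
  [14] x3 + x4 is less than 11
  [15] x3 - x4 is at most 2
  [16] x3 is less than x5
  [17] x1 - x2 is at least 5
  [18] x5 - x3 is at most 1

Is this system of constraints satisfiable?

Constraints 8, 9, 15, 17, and 18 give x2 − x4 ≥ -1, x4 − x3 ≥ -2, x3 − x5 ≥ -1, x5 − x1 ≥ 0, x1 − x2 ≥ 5.
Adding all 5 inequalities: the left sides telescope to 0, and the right sides sum to (-1) + (-2) + (-1) + 0 + 5 = 1. So 0 ≥ 1, which is false.

Unsatisfiable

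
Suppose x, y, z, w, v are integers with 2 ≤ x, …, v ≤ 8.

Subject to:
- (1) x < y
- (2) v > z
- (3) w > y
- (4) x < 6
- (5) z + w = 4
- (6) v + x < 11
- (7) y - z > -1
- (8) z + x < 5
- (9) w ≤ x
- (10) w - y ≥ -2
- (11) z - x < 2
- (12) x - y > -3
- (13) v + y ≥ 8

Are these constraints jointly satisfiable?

Constraints 1, 3, and 9 give w ≤ x, x < y, y < w. Chaining: w ≤ x < y < w, which forces w < w — impossible.

Unsatisfiable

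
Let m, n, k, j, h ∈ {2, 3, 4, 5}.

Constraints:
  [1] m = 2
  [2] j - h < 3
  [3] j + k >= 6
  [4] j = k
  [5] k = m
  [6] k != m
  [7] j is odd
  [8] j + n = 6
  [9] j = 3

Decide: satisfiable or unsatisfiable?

Unsatisfiable

Constraint 9 fixes j = 3 and constraint 1 fixes m = 2. Constraints 4 and 5 give j = k = m, so j = m. But 3 ≠ 2 — contradiction.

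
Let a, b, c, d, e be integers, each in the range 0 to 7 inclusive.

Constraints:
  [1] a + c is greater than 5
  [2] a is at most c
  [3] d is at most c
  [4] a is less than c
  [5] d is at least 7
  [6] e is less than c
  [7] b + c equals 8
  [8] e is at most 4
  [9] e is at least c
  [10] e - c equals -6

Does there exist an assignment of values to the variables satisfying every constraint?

Unsatisfiable

From constraints 3 and 5: c ≥ d and d ≥ 7, so c ≥ 7. From constraints 8 and 9: c ≤ e and e ≤ 4, so c ≤ 4. But 4 < 7, so no value of c works.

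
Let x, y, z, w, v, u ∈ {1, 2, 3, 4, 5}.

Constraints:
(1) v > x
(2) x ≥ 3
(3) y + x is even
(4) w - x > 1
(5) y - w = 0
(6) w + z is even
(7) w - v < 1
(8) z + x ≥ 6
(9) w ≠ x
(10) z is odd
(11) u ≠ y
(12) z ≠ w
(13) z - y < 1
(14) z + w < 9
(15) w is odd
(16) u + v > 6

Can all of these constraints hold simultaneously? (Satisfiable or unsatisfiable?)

Satisfiable

Take x = 3, y = 5, z = 3, w = 5, v = 5, u = 4. Then constraint 4: w - x = 2; constraint 5: y - w = 0, and every other listed constraint is also met.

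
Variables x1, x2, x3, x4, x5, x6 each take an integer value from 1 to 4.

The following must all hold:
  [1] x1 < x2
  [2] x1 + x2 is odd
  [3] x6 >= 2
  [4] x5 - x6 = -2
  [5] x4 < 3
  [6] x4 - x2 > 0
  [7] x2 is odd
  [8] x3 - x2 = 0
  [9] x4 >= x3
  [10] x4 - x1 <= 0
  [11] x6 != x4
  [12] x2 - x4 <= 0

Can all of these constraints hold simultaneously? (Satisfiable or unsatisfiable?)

Unsatisfiable

Constraints 1, 6, and 10 give x4 ≤ x1, x1 < x2, x2 < x4. Chaining: x4 ≤ x1 < x2 < x4, which forces x4 < x4 — impossible.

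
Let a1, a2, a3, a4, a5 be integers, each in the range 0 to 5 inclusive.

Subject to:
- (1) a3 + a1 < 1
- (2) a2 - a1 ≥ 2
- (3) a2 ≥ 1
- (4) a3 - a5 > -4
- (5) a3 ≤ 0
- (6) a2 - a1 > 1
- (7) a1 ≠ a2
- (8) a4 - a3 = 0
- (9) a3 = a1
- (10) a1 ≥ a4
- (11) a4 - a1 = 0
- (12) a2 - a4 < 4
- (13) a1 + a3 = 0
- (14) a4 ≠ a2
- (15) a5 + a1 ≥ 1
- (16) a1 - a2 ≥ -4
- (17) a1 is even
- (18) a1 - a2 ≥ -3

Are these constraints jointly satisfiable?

Satisfiable

The assignment a1 = 0, a2 = 3, a3 = 0, a4 = 0, a5 = 1 works:
  constraint 1 holds since a3 + a1 = 0.
  constraint 2 holds since a2 - a1 = 3.
The rest check out directly.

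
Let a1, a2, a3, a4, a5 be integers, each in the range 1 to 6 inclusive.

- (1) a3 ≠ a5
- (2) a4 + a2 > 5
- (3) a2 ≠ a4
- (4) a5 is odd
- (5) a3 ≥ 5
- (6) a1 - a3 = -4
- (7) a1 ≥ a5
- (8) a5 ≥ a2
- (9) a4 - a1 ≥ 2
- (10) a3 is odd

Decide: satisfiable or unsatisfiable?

Satisfiable

Setting (a1, a2, a3, a4, a5) = (1, 1, 5, 6, 1) satisfies everything: constraint 2: a4 + a2 = 7; constraint 6: a1 - a3 = -4, and the others follow.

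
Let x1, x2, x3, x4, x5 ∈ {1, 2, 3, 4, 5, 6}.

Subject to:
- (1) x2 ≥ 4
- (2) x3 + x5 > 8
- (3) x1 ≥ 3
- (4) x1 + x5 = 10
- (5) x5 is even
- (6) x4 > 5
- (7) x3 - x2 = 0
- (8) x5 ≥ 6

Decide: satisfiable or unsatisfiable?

Satisfiable

The assignment x1 = 4, x2 = 4, x3 = 4, x4 = 6, x5 = 6 works:
  constraint 2 holds since x3 + x5 = 10.
  constraint 4 holds since x1 + x5 = 10.
  constraint 7 holds since x3 - x2 = 0.
The rest check out directly.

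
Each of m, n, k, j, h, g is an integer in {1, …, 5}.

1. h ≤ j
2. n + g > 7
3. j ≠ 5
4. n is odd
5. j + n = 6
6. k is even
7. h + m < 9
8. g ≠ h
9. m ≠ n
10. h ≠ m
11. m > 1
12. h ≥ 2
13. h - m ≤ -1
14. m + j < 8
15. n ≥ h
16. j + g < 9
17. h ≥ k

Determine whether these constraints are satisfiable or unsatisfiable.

Take m = 4, n = 3, k = 2, j = 3, h = 3, g = 5. Then constraint 2: n + g = 8; constraint 5: j + n = 6, and every other listed constraint is also met.

Satisfiable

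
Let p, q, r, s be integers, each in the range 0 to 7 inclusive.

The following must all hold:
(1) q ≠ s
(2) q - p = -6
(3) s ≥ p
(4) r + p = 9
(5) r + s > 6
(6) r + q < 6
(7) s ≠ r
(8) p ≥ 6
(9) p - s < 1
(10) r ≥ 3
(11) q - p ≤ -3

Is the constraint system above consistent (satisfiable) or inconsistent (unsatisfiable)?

Take p = 6, q = 0, r = 3, s = 6. Then constraint 2: q - p = -6; constraint 4: r + p = 9; constraint 5: r + s = 9, and every other listed constraint is also met.

Satisfiable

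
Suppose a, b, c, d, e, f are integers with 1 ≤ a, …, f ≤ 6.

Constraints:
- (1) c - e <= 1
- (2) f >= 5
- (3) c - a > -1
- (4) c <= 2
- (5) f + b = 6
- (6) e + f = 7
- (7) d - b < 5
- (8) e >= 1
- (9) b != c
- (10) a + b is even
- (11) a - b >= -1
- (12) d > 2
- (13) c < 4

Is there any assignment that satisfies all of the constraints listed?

Setting (a, b, c, d, e, f) = (1, 1, 2, 5, 2, 5) satisfies everything: constraint 1: c - e = 0; constraint 3: c - a = 1; constraint 5: f + b = 6, and the others follow.

Satisfiable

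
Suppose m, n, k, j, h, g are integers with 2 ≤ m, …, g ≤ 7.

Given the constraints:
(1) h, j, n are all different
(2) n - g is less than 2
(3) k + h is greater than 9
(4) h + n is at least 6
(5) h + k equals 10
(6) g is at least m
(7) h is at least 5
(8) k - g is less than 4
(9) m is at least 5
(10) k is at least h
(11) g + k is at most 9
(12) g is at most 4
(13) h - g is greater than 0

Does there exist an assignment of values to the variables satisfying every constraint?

From constraints 6 and 9: g ≥ m ≥ 5. From constraints 7 and 10: k ≥ h ≥ 5. Hence g + k ≥ 10. But constraint 11 requires g + k ≤ 9, and 9 < 10. Contradiction.

Unsatisfiable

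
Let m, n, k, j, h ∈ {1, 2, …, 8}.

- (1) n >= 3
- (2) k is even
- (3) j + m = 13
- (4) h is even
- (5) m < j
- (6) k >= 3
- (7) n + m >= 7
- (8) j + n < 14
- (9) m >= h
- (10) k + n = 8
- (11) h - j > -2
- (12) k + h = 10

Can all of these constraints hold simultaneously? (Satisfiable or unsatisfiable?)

Satisfiable

Try m = 6, n = 4, k = 4, j = 7, h = 6.
Check constraint 3: j + m = 13; constraint 7: n + m = 10; constraint 8: j + n = 11. The remaining constraints are straightforward to verify.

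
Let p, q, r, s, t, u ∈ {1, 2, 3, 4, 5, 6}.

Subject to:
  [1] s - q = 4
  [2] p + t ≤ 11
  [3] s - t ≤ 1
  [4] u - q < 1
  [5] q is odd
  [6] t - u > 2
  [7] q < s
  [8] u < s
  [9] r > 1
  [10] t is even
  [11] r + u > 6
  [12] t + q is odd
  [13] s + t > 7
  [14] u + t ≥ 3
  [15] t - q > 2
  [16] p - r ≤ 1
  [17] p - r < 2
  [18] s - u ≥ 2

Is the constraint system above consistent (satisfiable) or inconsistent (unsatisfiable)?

Setting (p, q, r, s, t, u) = (5, 1, 6, 5, 4, 1) satisfies everything: constraint 1: s - q = 4; constraint 2: p + t = 9, and the others follow.

Satisfiable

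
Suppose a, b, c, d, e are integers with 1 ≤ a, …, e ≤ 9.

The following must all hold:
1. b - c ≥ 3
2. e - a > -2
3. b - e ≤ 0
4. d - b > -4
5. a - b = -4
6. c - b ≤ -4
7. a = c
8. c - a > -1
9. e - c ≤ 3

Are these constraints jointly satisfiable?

Constraints 3, 6, and 9 give b − c ≥ 4, c − e ≥ -3, e − b ≥ 0.
Adding all 3 inequalities: the left sides telescope to 0, and the right sides sum to 4 + (-3) + 0 = 1. So 0 ≥ 1, which is false.

Unsatisfiable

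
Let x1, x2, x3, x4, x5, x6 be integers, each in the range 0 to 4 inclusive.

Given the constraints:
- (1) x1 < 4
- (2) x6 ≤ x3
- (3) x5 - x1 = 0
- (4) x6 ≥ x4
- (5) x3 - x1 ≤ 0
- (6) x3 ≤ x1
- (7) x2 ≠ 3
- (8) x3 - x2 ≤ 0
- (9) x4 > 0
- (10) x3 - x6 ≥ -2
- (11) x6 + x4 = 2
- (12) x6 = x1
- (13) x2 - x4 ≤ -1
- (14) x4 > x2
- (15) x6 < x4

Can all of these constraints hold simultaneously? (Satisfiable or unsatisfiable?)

Unsatisfiable

Constraints 2, 4, 8, and 14 give x3 ≤ x2, x2 < x4, x4 ≤ x6, x6 ≤ x3. Chaining: x3 ≤ x2 < x4 ≤ x6 ≤ x3, which forces x3 < x3 — impossible.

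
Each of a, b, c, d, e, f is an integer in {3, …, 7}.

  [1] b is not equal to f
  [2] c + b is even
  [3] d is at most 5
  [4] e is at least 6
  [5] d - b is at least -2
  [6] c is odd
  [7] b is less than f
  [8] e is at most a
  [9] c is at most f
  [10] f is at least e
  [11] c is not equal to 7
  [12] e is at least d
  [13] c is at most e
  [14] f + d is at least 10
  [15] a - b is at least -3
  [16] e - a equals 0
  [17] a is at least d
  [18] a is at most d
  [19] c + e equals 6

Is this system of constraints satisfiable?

Unsatisfiable

From constraints 4 and 8: a ≥ e and e ≥ 6, so a ≥ 6. From constraints 3 and 18: a ≤ d and d ≤ 5, so a ≤ 5. But 5 < 6, so no value of a works.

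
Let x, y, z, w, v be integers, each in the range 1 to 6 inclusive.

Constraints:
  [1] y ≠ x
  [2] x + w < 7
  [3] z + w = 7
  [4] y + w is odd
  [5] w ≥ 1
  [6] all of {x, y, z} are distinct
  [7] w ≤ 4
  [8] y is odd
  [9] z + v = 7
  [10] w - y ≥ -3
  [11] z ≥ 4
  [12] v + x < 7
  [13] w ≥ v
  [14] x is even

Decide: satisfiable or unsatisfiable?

Satisfiable

The assignment x = 2, y = 3, z = 5, w = 2, v = 2 works:
  constraint 2 holds since x + w = 4.
  constraint 3 holds since z + w = 7.
  constraint 9 holds since z + v = 7.
The rest check out directly.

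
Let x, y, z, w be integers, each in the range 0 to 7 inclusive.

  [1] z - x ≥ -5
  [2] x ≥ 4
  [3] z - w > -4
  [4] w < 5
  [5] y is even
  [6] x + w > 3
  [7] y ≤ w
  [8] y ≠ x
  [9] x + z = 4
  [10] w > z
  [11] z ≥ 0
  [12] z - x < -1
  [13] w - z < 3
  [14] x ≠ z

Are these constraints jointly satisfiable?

Satisfiable

One satisfying assignment is x = 4, y = 2, z = 0, w = 2.
For the less obvious constraints — constraint 1: z - x = -4; constraint 3: z - w = -2 — and the others hold by inspection.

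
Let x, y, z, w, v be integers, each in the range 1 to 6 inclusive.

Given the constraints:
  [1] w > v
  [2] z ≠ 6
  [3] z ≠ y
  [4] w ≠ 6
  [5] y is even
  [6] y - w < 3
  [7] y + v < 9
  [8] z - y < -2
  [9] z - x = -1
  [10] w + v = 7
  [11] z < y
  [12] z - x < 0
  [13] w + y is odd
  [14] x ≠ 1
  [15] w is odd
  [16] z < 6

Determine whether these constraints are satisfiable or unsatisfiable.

Setting (x, y, z, w, v) = (3, 6, 2, 5, 2) satisfies everything: constraint 6: y - w = 1; constraint 7: y + v = 8, and the others follow.

Satisfiable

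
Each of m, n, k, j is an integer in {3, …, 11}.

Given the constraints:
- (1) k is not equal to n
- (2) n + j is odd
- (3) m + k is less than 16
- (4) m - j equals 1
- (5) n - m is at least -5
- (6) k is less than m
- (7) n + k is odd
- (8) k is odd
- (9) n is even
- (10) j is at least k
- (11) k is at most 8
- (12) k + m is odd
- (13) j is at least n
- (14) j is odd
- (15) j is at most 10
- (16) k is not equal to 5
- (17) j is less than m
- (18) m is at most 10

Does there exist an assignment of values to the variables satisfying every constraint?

Satisfiable

Take m = 8, n = 6, k = 7, j = 7. Then constraint 3: m + k = 15; constraint 4: m - j = 1; constraint 5: n - m = -2, and every other listed constraint is also met.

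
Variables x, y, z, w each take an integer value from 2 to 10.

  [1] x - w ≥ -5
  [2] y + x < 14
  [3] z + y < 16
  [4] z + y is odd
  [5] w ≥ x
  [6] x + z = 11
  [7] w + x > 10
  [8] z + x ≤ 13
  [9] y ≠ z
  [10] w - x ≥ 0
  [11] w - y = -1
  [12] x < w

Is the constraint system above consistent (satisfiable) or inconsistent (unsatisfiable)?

Take x = 4, y = 8, z = 7, w = 7. Then constraint 1: x - w = -3; constraint 2: y + x = 12; constraint 3: z + y = 15, and every other listed constraint is also met.

Satisfiable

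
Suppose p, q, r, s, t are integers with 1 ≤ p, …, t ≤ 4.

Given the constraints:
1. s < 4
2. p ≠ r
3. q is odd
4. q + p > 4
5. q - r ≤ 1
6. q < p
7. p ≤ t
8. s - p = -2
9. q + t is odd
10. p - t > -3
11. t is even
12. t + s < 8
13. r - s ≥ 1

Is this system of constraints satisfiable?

Satisfiable

Setting (p, q, r, s, t) = (4, 1, 3, 2, 4) satisfies everything: constraint 4: q + p = 5; constraint 5: q - r = -2; constraint 8: s - p = -2, and the others follow.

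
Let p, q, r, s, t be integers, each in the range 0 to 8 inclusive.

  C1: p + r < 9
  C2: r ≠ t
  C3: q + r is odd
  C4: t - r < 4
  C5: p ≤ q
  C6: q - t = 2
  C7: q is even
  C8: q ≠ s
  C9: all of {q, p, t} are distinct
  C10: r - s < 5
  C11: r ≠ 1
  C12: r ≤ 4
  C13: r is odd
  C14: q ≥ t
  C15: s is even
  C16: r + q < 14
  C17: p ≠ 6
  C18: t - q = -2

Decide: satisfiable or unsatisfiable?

Satisfiable

Setting (p, q, r, s, t) = (4, 8, 3, 0, 6) satisfies everything: constraint 1: p + r = 7; constraint 4: t - r = 3; constraint 6: q - t = 2, and the others follow.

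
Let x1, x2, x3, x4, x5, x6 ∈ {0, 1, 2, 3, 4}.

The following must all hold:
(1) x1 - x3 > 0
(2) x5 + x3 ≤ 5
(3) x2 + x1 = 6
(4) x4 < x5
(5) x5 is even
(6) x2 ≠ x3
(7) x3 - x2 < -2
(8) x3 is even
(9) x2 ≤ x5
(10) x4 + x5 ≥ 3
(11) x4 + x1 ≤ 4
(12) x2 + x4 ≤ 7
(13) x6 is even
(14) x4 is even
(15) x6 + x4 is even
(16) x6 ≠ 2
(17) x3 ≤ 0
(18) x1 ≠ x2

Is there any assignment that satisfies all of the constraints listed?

Try x1 = 2, x2 = 4, x3 = 0, x4 = 2, x5 = 4, x6 = 0.
Check constraint 1: x1 - x3 = 2; constraint 2: x5 + x3 = 4. The remaining constraints are straightforward to verify.

Satisfiable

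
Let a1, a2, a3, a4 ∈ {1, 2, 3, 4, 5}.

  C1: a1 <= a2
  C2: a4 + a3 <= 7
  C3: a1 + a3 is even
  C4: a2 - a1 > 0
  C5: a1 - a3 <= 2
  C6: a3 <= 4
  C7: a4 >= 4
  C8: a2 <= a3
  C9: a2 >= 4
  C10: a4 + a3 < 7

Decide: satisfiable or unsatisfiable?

Unsatisfiable

From constraint 7: a4 ≥ 4. From constraints 8 and 9: a3 ≥ a2 ≥ 4. Hence a4 + a3 ≥ 8. But constraint 2 requires a4 + a3 ≤ 7, and 7 < 8. Contradiction.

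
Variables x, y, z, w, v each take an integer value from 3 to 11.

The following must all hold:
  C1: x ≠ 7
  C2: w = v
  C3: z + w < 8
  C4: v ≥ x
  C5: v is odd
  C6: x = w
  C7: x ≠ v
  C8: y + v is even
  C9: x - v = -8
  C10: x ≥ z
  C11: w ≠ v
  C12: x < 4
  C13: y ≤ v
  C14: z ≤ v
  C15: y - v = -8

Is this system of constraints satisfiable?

Unsatisfiable

From constraints 2 and 6, x = w = v, so x = v. But constraint 7 says x ≠ v. Contradiction.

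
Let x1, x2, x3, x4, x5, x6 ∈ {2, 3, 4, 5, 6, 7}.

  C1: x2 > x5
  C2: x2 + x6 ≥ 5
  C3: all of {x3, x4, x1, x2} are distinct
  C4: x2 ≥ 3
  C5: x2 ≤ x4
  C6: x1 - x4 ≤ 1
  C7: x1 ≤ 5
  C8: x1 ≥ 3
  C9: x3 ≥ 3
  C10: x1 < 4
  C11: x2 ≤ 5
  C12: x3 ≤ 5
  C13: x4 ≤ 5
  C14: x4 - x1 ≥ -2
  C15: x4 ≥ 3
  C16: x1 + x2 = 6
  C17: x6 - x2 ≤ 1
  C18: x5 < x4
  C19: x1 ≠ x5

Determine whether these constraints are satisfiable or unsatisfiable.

Constraints 4, 7, 8, 9, 11, 12, 13, and 15 confine each of x3, x4, x1, x2 to the 3 values {3, …, 5}.
Constraint 3 requires all 4 of them to be distinct, but only 3 values are available — impossible by the pigeonhole principle.

Unsatisfiable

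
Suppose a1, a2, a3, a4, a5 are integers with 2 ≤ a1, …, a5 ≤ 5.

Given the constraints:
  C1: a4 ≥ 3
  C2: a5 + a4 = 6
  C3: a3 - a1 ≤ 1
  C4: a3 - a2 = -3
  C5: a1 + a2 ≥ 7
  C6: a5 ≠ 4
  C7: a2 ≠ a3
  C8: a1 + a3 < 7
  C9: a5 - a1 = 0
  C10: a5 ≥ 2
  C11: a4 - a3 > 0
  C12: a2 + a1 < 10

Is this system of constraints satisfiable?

The assignment a1 = 2, a2 = 5, a3 = 2, a4 = 4, a5 = 2 works:
  constraint 2 holds since a5 + a4 = 6.
  constraint 3 holds since a3 - a1 = 0.
The rest check out directly.

Satisfiable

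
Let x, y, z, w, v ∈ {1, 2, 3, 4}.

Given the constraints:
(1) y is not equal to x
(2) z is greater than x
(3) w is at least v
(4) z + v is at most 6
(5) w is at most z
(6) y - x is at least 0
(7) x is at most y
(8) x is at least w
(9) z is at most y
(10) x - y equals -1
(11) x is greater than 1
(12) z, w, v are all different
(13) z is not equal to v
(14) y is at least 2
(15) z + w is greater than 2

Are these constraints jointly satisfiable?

Try x = 2, y = 3, z = 3, w = 2, v = 1.
Check constraint 4: z + v = 4; constraint 6: y - x = 1; constraint 10: x - y = -1. The remaining constraints are straightforward to verify.

Satisfiable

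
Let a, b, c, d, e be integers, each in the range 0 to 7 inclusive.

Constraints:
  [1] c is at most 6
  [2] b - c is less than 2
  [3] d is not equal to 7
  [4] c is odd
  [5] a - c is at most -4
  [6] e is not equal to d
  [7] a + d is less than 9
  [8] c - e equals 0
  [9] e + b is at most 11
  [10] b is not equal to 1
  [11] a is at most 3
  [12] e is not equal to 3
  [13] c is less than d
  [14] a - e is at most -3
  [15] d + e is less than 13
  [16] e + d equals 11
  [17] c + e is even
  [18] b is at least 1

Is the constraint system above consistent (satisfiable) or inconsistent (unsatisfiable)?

The assignment a = 1, b = 6, c = 5, d = 6, e = 5 works:
  constraint 2 holds since b - c = 1.
  constraint 5 holds since a - c = -4.
  constraint 7 holds since a + d = 7.
The rest check out directly.

Satisfiable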